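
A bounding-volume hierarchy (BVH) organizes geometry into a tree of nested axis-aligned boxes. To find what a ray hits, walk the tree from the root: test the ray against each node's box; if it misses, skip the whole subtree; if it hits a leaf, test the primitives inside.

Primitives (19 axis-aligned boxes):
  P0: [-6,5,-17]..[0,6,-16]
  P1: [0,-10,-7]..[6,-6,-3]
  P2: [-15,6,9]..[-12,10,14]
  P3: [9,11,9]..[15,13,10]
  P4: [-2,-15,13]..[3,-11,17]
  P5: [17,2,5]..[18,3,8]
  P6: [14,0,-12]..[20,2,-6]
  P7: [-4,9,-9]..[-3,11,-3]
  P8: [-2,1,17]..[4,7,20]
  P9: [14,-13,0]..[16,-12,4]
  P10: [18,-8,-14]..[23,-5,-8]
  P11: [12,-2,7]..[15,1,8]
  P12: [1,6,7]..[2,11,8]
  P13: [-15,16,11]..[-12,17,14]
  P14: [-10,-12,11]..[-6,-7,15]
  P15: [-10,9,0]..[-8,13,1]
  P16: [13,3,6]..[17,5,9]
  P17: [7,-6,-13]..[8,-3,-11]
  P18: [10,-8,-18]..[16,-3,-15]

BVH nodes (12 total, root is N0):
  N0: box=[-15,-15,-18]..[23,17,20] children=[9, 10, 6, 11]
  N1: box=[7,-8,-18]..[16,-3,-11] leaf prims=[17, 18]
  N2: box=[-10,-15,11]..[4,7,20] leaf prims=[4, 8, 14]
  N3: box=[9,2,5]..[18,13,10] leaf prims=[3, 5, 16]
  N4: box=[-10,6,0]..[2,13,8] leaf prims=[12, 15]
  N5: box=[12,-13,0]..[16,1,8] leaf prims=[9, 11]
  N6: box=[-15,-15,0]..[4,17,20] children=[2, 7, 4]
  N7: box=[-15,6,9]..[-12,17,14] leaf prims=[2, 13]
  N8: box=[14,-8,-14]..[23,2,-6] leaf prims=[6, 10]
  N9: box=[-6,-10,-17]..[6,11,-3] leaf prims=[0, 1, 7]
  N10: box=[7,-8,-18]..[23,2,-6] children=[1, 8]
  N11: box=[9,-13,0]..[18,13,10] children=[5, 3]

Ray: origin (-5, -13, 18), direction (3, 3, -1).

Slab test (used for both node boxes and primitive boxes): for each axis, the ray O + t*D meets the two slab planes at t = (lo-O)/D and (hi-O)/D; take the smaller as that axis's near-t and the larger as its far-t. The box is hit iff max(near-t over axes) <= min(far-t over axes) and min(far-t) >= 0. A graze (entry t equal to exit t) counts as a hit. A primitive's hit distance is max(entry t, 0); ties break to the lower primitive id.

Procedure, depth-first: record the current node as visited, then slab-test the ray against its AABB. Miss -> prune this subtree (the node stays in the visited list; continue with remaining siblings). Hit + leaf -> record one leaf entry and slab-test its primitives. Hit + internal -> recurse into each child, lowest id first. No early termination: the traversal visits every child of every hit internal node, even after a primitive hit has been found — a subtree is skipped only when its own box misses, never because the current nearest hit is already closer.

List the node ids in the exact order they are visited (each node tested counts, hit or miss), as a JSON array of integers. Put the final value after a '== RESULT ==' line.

Walk:
N0 x:[-10/3,28/3] y:[-2/3,10] z:[-2,36] -> hit [-2/3,28/3], descend [6, 9, 10, 11]
  N6 x:[-10/3,3] y:[-2/3,10] z:[-2,18] -> hit [-2/3,3], descend [2, 4, 7]
    N2 x:[-5/3,3] y:[-2/3,20/3] z:[-2,7] -> hit [-2/3,3] leaf, test {P4(miss), P8(miss), P14(miss)}
    N4 x:[-5/3,7/3] y:[19/3,26/3] z:[10,18] -> miss, prune
    N7 x:[-10/3,-7/3] y:[19/3,10] z:[4,9] -> miss, prune
  N9 x:[-1/3,11/3] y:[1,8] z:[21,35] -> miss, prune
  N10 x:[4,28/3] y:[5/3,5] z:[24,36] -> miss, prune
  N11 x:[14/3,23/3] y:[0,26/3] z:[8,18] -> miss, prune

8 AABB tests over nodes [0, 6, 2, 4, 7, 9, 10, 11]; 1 leaf entered; closest miss.

== RESULT ==
[0, 6, 2, 4, 7, 9, 10, 11]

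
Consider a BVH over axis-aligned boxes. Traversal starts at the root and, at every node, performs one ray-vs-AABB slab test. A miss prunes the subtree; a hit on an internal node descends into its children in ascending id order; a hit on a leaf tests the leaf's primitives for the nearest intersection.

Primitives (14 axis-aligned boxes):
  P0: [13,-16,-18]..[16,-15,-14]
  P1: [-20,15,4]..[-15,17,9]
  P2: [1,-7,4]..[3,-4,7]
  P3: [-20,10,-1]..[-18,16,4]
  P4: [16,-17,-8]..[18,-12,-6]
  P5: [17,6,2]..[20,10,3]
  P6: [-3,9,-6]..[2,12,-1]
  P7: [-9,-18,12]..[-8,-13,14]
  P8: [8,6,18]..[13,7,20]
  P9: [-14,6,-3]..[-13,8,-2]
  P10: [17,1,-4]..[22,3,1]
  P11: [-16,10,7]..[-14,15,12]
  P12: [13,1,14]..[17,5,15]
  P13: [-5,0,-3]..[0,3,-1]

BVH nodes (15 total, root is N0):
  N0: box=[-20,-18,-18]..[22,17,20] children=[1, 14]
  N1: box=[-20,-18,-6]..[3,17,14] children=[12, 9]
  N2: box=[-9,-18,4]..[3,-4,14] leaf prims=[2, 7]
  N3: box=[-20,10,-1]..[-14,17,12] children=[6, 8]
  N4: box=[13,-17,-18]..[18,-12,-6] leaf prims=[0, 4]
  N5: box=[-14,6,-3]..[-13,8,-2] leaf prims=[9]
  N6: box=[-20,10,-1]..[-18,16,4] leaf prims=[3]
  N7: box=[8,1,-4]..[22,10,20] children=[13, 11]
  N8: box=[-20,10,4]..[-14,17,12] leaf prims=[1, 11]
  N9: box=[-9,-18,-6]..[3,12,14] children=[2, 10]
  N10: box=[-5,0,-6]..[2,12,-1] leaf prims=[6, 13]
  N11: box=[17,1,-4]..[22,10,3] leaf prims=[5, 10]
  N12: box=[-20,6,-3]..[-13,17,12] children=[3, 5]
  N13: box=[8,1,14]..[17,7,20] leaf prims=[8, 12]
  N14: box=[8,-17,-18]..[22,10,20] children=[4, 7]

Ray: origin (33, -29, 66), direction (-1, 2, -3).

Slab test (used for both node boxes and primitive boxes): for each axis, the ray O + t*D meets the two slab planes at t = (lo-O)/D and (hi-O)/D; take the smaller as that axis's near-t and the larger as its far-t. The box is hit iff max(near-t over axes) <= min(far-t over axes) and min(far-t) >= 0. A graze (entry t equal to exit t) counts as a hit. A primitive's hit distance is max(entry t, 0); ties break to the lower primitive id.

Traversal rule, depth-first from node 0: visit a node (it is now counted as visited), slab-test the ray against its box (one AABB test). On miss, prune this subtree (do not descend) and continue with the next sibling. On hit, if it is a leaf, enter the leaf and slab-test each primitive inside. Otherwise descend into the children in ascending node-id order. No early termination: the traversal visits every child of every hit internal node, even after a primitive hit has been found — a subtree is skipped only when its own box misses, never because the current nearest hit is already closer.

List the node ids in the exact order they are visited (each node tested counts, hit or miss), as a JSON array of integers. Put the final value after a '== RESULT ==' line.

Trace the traversal:
N0 x:[11,53] y:[11/2,23] z:[46/3,28] -> hit [46/3,23], descend [1, 14]
  N1 x:[30,53] y:[11/2,23] z:[52/3,24] -> miss, prune
  N14 x:[11,25] y:[6,39/2] z:[46/3,28] -> hit [46/3,39/2], descend [4, 7]
    N4 x:[15,20] y:[6,17/2] z:[24,28] -> miss, prune
    N7 x:[11,25] y:[15,39/2] z:[46/3,70/3] -> hit [46/3,39/2], descend [11, 13]
      N11 x:[11,16] y:[15,39/2] z:[21,70/3] -> miss, prune
      N13 x:[16,25] y:[15,18] z:[46/3,52/3] -> hit [16,52/3] leaf, test {P8(miss), P12@t=17}

Visited [0, 1, 14, 4, 7, 11, 13]. Tests: 7 box, 1 leaf. Nearest: P12.

== RESULT ==
[0, 1, 14, 4, 7, 11, 13]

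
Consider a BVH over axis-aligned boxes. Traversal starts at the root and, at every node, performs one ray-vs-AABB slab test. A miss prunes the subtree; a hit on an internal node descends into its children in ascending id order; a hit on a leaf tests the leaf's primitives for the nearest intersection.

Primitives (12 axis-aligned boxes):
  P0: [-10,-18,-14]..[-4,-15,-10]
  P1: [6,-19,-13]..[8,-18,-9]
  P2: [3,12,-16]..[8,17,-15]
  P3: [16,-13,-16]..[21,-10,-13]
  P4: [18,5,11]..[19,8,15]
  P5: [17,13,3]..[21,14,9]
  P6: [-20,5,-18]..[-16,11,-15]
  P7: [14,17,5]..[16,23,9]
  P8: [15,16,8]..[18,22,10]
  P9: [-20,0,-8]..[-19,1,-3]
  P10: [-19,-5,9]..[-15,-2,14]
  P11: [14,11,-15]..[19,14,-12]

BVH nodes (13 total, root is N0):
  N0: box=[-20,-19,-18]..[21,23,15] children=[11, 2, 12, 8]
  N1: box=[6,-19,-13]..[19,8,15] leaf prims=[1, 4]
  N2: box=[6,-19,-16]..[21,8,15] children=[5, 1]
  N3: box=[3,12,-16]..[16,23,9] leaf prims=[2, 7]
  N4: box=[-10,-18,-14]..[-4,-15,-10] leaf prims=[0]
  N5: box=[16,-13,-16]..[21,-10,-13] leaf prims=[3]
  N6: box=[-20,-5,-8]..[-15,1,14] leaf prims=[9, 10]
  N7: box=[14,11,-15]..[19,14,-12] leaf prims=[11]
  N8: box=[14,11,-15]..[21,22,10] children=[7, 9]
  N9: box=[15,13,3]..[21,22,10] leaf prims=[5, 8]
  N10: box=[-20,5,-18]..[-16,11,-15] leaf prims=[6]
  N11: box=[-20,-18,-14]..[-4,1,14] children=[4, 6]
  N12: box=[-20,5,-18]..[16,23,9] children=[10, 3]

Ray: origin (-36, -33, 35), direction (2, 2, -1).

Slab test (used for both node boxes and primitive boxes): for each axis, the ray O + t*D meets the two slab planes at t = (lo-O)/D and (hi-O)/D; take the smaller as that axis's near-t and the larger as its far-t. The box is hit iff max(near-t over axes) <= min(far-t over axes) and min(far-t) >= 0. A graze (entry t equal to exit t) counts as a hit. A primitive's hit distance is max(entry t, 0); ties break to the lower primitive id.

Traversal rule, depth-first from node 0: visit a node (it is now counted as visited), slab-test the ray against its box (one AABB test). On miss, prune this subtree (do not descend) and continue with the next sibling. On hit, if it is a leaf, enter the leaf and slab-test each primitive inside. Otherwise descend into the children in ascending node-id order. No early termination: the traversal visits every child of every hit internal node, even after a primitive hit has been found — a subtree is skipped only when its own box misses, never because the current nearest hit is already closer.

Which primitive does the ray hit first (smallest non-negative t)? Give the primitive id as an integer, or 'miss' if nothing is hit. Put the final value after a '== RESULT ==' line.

Walk:
N0 x:[8,57/2] y:[7,28] z:[20,53] -> hit [20,28], descend [2, 8, 11, 12]
  N2 x:[21,57/2] y:[7,41/2] z:[20,51] -> miss, prune
  N8 x:[25,57/2] y:[22,55/2] z:[25,50] -> hit [25,55/2], descend [7, 9]
    N7 x:[25,55/2] y:[22,47/2] z:[47,50] -> miss, prune
    N9 x:[51/2,57/2] y:[23,55/2] z:[25,32] -> hit [51/2,55/2] leaf, test {P5(miss), P8@t=51/2}
  N11 x:[8,16] y:[15/2,17] z:[21,49] -> miss, prune
  N12 x:[8,26] y:[19,28] z:[26,53] -> hit [26,26], descend [3, 10]
    N3 x:[39/2,26] y:[45/2,28] z:[26,51] -> hit [26,26] leaf, test {P2(miss), P7@t=26}
    N10 x:[8,10] y:[19,22] z:[50,53] -> miss, prune

Summary -> nodes [0, 2, 8, 7, 9, 11, 12, 3, 10]; box-tests=9; leaf-entries=2; first=P8

== RESULT ==
8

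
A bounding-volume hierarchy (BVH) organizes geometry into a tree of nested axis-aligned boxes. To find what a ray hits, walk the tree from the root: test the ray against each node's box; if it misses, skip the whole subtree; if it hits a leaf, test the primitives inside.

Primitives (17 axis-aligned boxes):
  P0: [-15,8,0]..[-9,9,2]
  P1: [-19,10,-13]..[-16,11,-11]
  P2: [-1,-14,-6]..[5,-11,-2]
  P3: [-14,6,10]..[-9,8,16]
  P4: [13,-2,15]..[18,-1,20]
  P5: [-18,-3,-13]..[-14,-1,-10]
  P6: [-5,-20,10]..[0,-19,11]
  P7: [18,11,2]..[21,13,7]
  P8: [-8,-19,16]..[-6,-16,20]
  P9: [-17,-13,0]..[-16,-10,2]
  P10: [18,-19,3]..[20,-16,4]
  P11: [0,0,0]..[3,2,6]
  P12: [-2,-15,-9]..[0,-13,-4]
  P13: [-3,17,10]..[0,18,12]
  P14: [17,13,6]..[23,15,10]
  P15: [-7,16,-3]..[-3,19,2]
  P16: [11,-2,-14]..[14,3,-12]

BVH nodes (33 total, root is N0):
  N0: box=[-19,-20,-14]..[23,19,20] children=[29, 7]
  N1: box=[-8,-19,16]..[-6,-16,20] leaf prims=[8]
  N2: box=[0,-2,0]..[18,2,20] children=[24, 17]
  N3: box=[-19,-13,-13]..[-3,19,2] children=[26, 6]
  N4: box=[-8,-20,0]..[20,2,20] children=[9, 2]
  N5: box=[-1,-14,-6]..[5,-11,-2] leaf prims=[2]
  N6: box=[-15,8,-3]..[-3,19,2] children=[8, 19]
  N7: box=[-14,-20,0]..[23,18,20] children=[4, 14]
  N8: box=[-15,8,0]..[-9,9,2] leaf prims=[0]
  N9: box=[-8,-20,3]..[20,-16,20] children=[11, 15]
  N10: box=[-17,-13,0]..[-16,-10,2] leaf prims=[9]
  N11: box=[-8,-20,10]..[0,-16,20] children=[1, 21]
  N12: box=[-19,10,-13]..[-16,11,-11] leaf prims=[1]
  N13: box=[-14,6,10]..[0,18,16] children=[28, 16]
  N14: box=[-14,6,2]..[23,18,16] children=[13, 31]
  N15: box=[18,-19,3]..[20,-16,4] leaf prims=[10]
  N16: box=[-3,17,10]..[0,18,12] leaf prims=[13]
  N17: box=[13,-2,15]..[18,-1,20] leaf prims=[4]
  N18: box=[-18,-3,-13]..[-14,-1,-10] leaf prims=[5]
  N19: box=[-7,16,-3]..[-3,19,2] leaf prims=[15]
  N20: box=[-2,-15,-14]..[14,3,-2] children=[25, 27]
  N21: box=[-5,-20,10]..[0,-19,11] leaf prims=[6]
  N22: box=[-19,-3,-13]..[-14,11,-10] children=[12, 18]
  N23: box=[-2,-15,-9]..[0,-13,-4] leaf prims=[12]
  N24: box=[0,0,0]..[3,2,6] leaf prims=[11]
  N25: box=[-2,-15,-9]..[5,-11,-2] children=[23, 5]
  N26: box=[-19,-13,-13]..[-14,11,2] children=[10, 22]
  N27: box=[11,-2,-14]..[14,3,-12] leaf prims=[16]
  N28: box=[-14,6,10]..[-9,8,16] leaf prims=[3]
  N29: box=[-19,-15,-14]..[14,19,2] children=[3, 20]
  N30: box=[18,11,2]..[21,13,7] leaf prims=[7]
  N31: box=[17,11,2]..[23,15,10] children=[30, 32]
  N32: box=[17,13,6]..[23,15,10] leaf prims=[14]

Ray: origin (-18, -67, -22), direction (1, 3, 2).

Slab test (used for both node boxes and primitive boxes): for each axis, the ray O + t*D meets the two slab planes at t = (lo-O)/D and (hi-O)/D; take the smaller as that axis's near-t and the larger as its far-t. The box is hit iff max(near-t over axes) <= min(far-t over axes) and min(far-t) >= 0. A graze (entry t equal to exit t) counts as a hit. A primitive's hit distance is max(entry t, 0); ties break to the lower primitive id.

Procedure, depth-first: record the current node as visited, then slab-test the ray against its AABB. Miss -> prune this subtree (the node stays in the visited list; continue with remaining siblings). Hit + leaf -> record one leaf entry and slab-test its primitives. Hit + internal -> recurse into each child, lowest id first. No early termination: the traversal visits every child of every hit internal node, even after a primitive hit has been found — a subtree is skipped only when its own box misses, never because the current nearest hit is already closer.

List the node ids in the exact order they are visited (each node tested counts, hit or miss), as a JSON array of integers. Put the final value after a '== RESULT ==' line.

Trace the traversal:
N0 x:[-1,41] y:[47/3,86/3] z:[4,21] -> hit [47/3,21], descend [7, 29]
  N7 x:[4,41] y:[47/3,85/3] z:[11,21] -> hit [47/3,21], descend [4, 14]
    N4 x:[10,38] y:[47/3,23] z:[11,21] -> hit [47/3,21], descend [2, 9]
      N2 x:[18,36] y:[65/3,23] z:[11,21] -> miss, prune
      N9 x:[10,38] y:[47/3,17] z:[25/2,21] -> hit [47/3,17], descend [11, 15]
        N11 x:[10,18] y:[47/3,17] z:[16,21] -> hit [16,17], descend [1, 21]
          N1 x:[10,12] y:[16,17] z:[19,21] -> miss, prune
          N21 x:[13,18] y:[47/3,16] z:[16,33/2] -> hit [16,16] leaf, test {P6@t=16}
        N15 x:[36,38] y:[16,17] z:[25/2,13] -> miss, prune
    N14 x:[4,41] y:[73/3,85/3] z:[12,19] -> miss, prune
  N29 x:[-1,32] y:[52/3,86/3] z:[4,12] -> miss, prune

Visited [0, 7, 4, 2, 9, 11, 1, 21, 15, 14, 29]. Tests: 11 box, 1 leaf. Nearest: P6.

== RESULT ==
[0, 7, 4, 2, 9, 11, 1, 21, 15, 14, 29]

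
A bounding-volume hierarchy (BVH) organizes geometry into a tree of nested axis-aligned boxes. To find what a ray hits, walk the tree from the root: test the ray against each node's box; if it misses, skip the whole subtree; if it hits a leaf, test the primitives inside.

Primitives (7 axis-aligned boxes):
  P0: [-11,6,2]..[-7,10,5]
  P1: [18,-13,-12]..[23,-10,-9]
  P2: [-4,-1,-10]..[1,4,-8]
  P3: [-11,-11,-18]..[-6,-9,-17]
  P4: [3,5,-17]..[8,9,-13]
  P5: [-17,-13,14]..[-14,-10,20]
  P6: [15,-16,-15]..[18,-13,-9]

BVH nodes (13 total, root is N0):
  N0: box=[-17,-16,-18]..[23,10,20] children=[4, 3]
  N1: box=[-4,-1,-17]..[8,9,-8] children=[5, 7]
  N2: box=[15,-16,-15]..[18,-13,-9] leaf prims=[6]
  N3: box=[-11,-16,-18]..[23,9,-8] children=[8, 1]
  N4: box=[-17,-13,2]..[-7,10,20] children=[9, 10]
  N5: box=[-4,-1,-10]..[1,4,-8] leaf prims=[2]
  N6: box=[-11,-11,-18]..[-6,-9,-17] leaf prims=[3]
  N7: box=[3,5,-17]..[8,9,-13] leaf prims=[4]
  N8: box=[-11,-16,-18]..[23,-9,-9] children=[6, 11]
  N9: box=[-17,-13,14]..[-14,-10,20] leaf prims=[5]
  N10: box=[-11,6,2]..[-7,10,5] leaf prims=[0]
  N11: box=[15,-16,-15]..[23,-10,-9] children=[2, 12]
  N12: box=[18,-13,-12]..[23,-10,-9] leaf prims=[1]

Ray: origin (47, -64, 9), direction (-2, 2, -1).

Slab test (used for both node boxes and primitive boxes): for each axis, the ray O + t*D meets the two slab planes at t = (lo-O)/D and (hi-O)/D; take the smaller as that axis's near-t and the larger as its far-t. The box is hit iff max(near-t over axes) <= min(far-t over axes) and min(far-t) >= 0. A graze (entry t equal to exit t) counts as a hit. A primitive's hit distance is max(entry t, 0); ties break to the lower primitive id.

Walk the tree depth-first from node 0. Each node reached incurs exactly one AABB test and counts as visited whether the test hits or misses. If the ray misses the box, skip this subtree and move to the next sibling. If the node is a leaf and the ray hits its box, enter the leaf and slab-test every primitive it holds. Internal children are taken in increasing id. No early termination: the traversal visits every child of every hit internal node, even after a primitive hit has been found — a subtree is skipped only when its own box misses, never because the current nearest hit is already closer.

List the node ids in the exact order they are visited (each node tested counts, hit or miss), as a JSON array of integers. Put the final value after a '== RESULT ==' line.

Trace the traversal:
N0 x:[12,32] y:[24,37] z:[-11,27] -> hit [24,27], descend [3, 4]
  N3 x:[12,29] y:[24,73/2] z:[17,27] -> hit [24,27], descend [1, 8]
    N1 x:[39/2,51/2] y:[63/2,73/2] z:[17,26] -> miss, prune
    N8 x:[12,29] y:[24,55/2] z:[18,27] -> hit [24,27], descend [6, 11]
      N6 x:[53/2,29] y:[53/2,55/2] z:[26,27] -> hit [53/2,27] leaf, test {P3@t=53/2}
      N11 x:[12,16] y:[24,27] z:[18,24] -> miss, prune
  N4 x:[27,32] y:[51/2,37] z:[-11,7] -> miss, prune

7 AABB tests over nodes [0, 3, 1, 8, 6, 11, 4]; 1 leaf entered; closest P3.

== RESULT ==
[0, 3, 1, 8, 6, 11, 4]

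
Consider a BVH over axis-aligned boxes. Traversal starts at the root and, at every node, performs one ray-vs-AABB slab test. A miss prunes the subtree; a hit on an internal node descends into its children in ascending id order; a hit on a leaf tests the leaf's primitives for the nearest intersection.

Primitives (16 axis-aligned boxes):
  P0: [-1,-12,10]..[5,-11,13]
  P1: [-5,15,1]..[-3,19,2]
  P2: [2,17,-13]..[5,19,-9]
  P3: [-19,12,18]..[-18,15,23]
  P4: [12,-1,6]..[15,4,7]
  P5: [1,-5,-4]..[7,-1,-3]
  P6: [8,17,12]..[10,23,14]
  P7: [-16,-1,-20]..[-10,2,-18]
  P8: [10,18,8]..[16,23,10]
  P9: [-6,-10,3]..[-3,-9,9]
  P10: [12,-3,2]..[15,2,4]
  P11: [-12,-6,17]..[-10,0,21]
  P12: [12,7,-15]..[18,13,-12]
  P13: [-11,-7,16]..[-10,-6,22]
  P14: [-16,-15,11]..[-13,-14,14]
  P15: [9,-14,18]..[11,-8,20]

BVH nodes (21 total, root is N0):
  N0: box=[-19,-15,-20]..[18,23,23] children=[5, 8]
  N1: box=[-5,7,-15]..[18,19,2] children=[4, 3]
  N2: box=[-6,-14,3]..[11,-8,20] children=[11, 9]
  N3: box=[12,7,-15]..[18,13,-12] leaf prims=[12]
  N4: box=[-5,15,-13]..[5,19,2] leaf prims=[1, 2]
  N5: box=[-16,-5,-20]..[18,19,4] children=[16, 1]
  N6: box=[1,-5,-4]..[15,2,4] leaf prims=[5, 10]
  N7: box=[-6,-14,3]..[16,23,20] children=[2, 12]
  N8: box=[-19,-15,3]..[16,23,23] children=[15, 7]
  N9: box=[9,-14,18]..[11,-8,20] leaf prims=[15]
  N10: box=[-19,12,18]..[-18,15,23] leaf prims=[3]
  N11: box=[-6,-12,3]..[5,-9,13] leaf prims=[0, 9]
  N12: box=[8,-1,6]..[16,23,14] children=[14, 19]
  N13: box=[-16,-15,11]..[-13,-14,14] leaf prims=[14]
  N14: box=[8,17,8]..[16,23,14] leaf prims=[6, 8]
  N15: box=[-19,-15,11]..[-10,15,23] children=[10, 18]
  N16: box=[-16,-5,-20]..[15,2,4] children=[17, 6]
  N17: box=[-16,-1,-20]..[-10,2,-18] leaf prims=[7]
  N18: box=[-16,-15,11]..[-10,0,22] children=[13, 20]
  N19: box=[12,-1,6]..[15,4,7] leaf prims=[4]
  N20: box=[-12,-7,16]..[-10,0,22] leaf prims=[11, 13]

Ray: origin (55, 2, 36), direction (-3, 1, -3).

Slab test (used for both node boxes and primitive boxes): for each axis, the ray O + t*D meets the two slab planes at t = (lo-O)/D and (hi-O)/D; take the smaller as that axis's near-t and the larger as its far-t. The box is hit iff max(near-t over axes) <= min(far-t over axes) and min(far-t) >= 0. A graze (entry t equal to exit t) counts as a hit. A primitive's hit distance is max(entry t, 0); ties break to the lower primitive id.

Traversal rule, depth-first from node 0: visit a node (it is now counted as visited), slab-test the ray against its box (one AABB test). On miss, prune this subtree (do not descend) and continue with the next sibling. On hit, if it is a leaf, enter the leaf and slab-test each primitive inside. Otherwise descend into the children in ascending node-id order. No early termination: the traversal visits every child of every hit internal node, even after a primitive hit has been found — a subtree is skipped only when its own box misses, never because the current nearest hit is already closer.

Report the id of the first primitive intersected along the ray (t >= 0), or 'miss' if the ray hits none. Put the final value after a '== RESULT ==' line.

Trace the traversal:
N0 x:[37/3,74/3] y:[-17,21] z:[13/3,56/3] -> hit [37/3,56/3], descend [5, 8]
  N5 x:[37/3,71/3] y:[-7,17] z:[32/3,56/3] -> hit [37/3,17], descend [1, 16]
    N1 x:[37/3,20] y:[5,17] z:[34/3,17] -> hit [37/3,17], descend [3, 4]
      N3 x:[37/3,43/3] y:[5,11] z:[16,17] -> miss, prune
      N4 x:[50/3,20] y:[13,17] z:[34/3,49/3] -> miss, prune
    N16 x:[40/3,71/3] y:[-7,0] z:[32/3,56/3] -> miss, prune
  N8 x:[13,74/3] y:[-17,21] z:[13/3,11] -> miss, prune

7 AABB tests over nodes [0, 5, 1, 3, 4, 16, 8]; 0 leaves entered; closest miss.

== RESULT ==
miss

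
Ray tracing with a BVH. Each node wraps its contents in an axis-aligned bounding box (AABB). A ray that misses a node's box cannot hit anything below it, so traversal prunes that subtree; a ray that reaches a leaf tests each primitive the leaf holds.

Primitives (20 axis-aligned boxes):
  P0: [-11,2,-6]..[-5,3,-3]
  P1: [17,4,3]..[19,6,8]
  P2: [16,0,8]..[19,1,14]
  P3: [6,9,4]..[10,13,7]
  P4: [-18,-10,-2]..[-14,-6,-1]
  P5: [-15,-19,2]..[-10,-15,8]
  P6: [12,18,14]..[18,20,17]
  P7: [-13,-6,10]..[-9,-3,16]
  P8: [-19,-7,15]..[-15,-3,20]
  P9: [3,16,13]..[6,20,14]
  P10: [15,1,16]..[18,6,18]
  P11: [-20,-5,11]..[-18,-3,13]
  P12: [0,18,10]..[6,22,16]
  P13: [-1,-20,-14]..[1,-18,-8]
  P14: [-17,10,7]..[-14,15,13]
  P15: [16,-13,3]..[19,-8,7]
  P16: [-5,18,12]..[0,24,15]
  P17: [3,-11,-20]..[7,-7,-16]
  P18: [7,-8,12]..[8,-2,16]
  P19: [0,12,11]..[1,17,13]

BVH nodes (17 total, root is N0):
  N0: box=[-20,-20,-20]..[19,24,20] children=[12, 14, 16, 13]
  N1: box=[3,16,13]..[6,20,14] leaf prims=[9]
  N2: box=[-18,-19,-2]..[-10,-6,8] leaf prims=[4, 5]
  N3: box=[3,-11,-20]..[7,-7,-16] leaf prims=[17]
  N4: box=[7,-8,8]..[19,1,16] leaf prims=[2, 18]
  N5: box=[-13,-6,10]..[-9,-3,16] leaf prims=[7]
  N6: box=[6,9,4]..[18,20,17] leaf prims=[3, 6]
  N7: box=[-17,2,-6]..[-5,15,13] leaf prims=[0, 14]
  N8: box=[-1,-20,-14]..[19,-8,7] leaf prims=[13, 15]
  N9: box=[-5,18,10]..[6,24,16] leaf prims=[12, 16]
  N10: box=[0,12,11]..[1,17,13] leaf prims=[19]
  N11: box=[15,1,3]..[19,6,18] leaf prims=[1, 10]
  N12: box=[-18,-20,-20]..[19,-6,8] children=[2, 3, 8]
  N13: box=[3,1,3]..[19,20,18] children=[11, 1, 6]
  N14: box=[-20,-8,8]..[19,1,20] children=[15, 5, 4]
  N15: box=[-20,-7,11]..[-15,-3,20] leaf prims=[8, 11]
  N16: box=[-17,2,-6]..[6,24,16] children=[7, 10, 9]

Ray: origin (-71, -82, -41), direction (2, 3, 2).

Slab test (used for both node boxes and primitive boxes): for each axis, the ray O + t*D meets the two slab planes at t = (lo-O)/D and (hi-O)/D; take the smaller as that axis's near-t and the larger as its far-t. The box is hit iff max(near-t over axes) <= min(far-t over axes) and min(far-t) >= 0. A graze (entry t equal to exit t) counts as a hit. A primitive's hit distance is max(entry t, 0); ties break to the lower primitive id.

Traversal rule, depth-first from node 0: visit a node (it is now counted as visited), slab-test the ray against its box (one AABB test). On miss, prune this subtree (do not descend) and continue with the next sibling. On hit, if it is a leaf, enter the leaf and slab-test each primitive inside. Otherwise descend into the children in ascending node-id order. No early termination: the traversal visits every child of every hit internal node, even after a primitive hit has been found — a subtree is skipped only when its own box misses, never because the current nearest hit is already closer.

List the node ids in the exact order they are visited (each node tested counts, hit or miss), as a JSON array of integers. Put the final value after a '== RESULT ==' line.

Walk:
N0 x:[51/2,45] y:[62/3,106/3] z:[21/2,61/2] -> hit [51/2,61/2], descend [12, 13, 14, 16]
  N12 x:[53/2,45] y:[62/3,76/3] z:[21/2,49/2] -> miss, prune
  N13 x:[37,45] y:[83/3,34] z:[22,59/2] -> miss, prune
  N14 x:[51/2,45] y:[74/3,83/3] z:[49/2,61/2] -> hit [51/2,83/3], descend [4, 5, 15]
    N4 x:[39,45] y:[74/3,83/3] z:[49/2,57/2] -> miss, prune
    N5 x:[29,31] y:[76/3,79/3] z:[51/2,57/2] -> miss, prune
    N15 x:[51/2,28] y:[25,79/3] z:[26,61/2] -> hit [26,79/3] leaf, test {P8(miss), P11@t=26}
  N16 x:[27,77/2] y:[28,106/3] z:[35/2,57/2] -> hit [28,57/2], descend [7, 9, 10]
    N7 x:[27,33] y:[28,97/3] z:[35/2,27] -> miss, prune
    N9 x:[33,77/2] y:[100/3,106/3] z:[51/2,57/2] -> miss, prune
    N10 x:[71/2,36] y:[94/3,33] z:[26,27] -> miss, prune

Summary -> nodes [0, 12, 13, 14, 4, 5, 15, 16, 7, 9, 10]; box-tests=11; leaf-entries=1; first=P11

== RESULT ==
[0, 12, 13, 14, 4, 5, 15, 16, 7, 9, 10]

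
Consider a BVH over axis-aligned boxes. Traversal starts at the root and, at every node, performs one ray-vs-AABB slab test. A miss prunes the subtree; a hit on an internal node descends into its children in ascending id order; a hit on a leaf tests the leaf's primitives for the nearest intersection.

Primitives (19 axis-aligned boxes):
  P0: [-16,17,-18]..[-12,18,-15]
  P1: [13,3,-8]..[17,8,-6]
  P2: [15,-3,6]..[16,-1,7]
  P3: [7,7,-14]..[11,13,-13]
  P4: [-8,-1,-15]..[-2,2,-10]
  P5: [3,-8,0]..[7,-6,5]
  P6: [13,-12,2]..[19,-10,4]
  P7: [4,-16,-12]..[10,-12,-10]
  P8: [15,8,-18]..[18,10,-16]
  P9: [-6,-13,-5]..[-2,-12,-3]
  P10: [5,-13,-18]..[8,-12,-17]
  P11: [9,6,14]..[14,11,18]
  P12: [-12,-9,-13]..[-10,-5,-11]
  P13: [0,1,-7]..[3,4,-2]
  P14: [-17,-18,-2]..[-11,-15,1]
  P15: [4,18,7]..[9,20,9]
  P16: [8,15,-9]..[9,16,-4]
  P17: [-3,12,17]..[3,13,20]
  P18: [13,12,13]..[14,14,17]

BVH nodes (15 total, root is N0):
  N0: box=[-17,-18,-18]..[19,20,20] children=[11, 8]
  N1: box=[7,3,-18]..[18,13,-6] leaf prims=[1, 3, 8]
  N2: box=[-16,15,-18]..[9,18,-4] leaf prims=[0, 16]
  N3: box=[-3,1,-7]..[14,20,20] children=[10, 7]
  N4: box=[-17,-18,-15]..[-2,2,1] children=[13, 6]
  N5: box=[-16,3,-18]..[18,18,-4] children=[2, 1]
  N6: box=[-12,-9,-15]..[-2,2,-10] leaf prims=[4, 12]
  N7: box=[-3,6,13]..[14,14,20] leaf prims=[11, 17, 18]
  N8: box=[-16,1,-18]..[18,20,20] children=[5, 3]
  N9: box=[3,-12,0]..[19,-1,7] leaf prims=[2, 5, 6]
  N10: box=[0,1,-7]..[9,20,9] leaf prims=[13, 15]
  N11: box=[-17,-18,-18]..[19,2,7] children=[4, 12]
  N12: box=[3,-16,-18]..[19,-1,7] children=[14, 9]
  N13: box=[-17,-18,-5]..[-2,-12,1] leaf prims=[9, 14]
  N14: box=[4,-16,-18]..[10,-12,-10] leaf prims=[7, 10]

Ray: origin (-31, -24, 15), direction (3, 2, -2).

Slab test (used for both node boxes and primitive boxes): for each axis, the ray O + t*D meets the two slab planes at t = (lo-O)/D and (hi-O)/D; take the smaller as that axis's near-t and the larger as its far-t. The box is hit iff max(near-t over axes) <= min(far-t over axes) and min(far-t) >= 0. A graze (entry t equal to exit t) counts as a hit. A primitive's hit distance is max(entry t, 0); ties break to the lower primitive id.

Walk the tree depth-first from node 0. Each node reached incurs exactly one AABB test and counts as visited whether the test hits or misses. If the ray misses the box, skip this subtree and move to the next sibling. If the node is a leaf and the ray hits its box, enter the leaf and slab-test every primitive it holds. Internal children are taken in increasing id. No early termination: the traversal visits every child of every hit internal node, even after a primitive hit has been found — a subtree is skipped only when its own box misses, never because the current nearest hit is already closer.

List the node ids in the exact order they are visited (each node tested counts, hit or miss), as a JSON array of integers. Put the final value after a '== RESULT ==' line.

Trace the traversal:
N0 x:[14/3,50/3] y:[3,22] z:[-5/2,33/2] -> hit [14/3,33/2], descend [8, 11]
  N8 x:[5,49/3] y:[25/2,22] z:[-5/2,33/2] -> hit [25/2,49/3], descend [3, 5]
    N3 x:[28/3,15] y:[25/2,22] z:[-5/2,11] -> miss, prune
    N5 x:[5,49/3] y:[27/2,21] z:[19/2,33/2] -> hit [27/2,49/3], descend [1, 2]
      N1 x:[38/3,49/3] y:[27/2,37/2] z:[21/2,33/2] -> hit [27/2,49/3] leaf, test {P1(miss), P3(miss), P8@t=16}
      N2 x:[5,40/3] y:[39/2,21] z:[19/2,33/2] -> miss, prune
  N11 x:[14/3,50/3] y:[3,13] z:[4,33/2] -> hit [14/3,13], descend [4, 12]
    N4 x:[14/3,29/3] y:[3,13] z:[7,15] -> hit [7,29/3], descend [6, 13]
      N6 x:[19/3,29/3] y:[15/2,13] z:[25/2,15] -> miss, prune
      N13 x:[14/3,29/3] y:[3,6] z:[7,10] -> miss, prune
    N12 x:[34/3,50/3] y:[4,23/2] z:[4,33/2] -> hit [34/3,23/2], descend [9, 14]
      N9 x:[34/3,50/3] y:[6,23/2] z:[4,15/2] -> miss, prune
      N14 x:[35/3,41/3] y:[4,6] z:[25/2,33/2] -> miss, prune

Summary -> nodes [0, 8, 3, 5, 1, 2, 11, 4, 6, 13, 12, 9, 14]; box-tests=13; leaf-entries=1; first=P8

== RESULT ==
[0, 8, 3, 5, 1, 2, 11, 4, 6, 13, 12, 9, 14]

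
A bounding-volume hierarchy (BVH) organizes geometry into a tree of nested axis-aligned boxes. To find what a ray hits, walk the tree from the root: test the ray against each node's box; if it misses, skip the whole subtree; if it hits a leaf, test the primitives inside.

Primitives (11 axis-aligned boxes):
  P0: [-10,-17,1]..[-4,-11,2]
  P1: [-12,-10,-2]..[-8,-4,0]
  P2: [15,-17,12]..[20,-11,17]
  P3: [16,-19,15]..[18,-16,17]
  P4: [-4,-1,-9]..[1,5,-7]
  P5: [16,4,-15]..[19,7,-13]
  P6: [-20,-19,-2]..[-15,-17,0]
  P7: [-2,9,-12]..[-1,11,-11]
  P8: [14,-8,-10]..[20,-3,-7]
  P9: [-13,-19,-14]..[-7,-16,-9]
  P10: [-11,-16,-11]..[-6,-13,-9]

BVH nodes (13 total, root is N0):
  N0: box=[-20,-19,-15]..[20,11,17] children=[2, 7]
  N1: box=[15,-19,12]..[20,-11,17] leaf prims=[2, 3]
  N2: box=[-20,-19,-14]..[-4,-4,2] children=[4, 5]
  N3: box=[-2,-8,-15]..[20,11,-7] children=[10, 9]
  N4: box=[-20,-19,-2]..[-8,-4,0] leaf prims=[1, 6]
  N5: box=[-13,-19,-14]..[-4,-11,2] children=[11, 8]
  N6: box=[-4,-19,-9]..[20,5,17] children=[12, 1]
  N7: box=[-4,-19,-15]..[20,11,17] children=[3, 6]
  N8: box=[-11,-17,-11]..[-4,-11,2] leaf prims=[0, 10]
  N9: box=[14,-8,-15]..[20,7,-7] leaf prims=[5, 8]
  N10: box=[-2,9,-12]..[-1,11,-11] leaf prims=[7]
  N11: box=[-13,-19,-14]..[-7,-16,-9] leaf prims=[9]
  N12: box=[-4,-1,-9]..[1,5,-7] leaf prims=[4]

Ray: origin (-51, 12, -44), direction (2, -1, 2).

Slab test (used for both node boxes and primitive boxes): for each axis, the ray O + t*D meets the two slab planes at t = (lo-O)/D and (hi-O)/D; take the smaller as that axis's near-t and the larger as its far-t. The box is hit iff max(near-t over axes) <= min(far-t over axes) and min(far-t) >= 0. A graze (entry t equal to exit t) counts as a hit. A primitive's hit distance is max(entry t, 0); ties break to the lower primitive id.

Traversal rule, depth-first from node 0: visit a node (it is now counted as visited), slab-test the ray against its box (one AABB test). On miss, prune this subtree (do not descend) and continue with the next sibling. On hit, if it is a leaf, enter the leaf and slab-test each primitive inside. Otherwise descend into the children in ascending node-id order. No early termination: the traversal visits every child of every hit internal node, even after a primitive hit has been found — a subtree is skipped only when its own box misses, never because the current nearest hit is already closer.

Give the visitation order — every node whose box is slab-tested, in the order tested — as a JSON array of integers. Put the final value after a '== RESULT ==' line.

Traverse from the root:
N0 x:[31/2,71/2] y:[1,31] z:[29/2,61/2] -> hit [31/2,61/2], descend [2, 7]
  N2 x:[31/2,47/2] y:[16,31] z:[15,23] -> hit [16,23], descend [4, 5]
    N4 x:[31/2,43/2] y:[16,31] z:[21,22] -> hit [21,43/2] leaf, test {P1@t=21, P6(miss)}
    N5 x:[19,47/2] y:[23,31] z:[15,23] -> hit [23,23], descend [8, 11]
      N8 x:[20,47/2] y:[23,29] z:[33/2,23] -> hit [23,23] leaf, test {P0@t=23, P10(miss)}
      N11 x:[19,22] y:[28,31] z:[15,35/2] -> miss, prune
  N7 x:[47/2,71/2] y:[1,31] z:[29/2,61/2] -> hit [47/2,61/2], descend [3, 6]
    N3 x:[49/2,71/2] y:[1,20] z:[29/2,37/2] -> miss, prune
    N6 x:[47/2,71/2] y:[7,31] z:[35/2,61/2] -> hit [47/2,61/2], descend [1, 12]
      N1 x:[33,71/2] y:[23,31] z:[28,61/2] -> miss, prune
      N12 x:[47/2,26] y:[7,13] z:[35/2,37/2] -> miss, prune

Summary -> nodes [0, 2, 4, 5, 8, 11, 7, 3, 6, 1, 12]; box-tests=11; leaf-entries=2; first=P1

== RESULT ==
[0, 2, 4, 5, 8, 11, 7, 3, 6, 1, 12]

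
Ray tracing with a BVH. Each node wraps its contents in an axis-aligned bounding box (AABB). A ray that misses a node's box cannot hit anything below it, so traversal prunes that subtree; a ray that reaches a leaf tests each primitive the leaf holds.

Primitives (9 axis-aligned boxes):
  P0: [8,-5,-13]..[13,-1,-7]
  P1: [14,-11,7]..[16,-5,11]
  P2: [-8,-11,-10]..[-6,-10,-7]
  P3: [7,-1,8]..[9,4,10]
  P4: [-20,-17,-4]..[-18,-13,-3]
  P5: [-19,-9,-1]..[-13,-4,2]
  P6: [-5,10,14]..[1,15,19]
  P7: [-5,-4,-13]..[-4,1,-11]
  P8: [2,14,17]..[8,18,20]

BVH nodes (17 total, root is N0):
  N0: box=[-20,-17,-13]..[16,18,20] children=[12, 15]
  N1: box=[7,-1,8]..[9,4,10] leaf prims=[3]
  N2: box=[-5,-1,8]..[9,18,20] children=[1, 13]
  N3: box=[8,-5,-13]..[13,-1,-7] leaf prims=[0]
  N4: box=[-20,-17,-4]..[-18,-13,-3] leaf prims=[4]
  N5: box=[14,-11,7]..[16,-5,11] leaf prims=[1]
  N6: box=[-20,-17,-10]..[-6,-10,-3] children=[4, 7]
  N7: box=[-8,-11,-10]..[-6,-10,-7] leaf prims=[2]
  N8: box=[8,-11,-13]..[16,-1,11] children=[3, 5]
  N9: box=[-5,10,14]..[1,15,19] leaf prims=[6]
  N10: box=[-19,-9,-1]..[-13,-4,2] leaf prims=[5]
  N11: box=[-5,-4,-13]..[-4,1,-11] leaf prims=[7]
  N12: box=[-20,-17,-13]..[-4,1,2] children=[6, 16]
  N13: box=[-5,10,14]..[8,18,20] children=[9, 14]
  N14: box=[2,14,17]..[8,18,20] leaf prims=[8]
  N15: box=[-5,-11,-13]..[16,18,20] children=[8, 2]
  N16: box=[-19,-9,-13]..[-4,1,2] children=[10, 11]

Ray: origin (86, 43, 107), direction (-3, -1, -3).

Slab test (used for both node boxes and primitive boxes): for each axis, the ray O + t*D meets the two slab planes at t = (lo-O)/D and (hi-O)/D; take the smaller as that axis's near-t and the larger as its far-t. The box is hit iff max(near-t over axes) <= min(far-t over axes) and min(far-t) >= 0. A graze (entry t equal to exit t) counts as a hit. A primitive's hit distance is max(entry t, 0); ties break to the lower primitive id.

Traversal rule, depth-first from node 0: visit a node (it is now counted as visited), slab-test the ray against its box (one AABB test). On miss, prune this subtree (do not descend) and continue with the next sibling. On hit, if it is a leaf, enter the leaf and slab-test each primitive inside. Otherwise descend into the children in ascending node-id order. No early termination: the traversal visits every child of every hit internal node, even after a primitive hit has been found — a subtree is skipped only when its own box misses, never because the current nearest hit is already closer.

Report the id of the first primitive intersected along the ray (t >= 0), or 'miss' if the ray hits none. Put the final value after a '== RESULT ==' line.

Walk:
N0 x:[70/3,106/3] y:[25,60] z:[29,40] -> hit [29,106/3], descend [12, 15]
  N12 x:[30,106/3] y:[42,60] z:[35,40] -> miss, prune
  N15 x:[70/3,91/3] y:[25,54] z:[29,40] -> hit [29,91/3], descend [2, 8]
    N2 x:[77/3,91/3] y:[25,44] z:[29,33] -> hit [29,91/3], descend [1, 13]
      N1 x:[77/3,79/3] y:[39,44] z:[97/3,33] -> miss, prune
      N13 x:[26,91/3] y:[25,33] z:[29,31] -> hit [29,91/3], descend [9, 14]
        N9 x:[85/3,91/3] y:[28,33] z:[88/3,31] -> hit [88/3,91/3] leaf, test {P6@t=88/3}
        N14 x:[26,28] y:[25,29] z:[29,30] -> miss, prune
    N8 x:[70/3,26] y:[44,54] z:[32,40] -> miss, prune

Visited [0, 12, 15, 2, 1, 13, 9, 14, 8]. Tests: 9 box, 1 leaf. Nearest: P6.

== RESULT ==
6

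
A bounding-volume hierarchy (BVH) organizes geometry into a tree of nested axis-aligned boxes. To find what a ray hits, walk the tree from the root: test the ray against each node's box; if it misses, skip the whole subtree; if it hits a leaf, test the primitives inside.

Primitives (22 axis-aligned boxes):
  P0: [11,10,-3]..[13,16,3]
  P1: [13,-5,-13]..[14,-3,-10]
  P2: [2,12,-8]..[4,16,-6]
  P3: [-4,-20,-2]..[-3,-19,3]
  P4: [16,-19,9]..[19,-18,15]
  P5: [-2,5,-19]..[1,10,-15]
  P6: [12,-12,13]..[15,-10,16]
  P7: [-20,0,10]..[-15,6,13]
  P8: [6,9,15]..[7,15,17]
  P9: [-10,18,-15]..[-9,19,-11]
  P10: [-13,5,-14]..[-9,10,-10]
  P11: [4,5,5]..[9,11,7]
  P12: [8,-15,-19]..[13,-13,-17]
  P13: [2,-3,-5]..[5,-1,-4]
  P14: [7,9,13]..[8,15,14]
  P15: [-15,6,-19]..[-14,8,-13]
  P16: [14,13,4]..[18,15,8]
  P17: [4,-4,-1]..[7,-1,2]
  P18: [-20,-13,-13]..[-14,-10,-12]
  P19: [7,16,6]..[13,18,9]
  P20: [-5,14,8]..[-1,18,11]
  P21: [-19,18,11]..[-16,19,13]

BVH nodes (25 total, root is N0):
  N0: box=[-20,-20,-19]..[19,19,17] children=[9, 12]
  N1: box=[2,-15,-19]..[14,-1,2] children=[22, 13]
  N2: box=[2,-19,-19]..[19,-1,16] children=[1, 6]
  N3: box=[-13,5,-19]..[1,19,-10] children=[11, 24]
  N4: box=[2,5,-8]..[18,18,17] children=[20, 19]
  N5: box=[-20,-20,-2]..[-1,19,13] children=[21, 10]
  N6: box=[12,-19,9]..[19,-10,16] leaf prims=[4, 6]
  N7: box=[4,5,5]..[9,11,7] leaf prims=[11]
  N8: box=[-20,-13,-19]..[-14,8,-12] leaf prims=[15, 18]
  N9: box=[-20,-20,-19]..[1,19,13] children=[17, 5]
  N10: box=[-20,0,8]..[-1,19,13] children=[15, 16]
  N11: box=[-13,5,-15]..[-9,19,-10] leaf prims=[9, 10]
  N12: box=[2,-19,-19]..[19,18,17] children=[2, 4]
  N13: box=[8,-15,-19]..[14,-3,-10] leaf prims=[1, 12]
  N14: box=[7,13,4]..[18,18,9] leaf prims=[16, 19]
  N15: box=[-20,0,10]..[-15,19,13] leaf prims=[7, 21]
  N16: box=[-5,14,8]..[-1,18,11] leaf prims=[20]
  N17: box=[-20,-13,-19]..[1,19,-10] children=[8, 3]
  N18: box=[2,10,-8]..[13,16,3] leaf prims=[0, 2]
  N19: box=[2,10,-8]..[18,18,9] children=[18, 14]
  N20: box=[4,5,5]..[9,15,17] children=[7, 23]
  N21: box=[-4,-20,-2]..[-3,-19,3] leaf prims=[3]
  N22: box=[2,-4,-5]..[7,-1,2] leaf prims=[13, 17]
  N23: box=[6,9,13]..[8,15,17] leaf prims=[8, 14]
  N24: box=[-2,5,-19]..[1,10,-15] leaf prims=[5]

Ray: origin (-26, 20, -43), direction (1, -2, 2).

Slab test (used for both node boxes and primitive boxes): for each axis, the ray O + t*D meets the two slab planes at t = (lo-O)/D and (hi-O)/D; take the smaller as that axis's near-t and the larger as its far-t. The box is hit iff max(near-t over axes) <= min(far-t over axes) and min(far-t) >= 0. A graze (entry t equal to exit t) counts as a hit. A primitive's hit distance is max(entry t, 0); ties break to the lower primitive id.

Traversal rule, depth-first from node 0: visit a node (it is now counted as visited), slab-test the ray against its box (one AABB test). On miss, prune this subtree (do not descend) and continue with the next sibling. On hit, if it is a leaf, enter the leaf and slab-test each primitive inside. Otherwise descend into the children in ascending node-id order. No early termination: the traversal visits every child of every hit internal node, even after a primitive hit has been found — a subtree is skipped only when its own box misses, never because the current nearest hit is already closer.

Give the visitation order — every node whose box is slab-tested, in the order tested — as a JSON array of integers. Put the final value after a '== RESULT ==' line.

Traverse from the root:
N0 x:[6,45] y:[1/2,20] z:[12,30] -> hit [12,20], descend [9, 12]
  N9 x:[6,27] y:[1/2,20] z:[12,28] -> hit [12,20], descend [5, 17]
    N5 x:[6,25] y:[1/2,20] z:[41/2,28] -> miss, prune
    N17 x:[6,27] y:[1/2,33/2] z:[12,33/2] -> hit [12,33/2], descend [3, 8]
      N3 x:[13,27] y:[1/2,15/2] z:[12,33/2] -> miss, prune
      N8 x:[6,12] y:[6,33/2] z:[12,31/2] -> hit [12,12] leaf, test {P15(miss), P18(miss)}
  N12 x:[28,45] y:[1,39/2] z:[12,30] -> miss, prune

Visited [0, 9, 5, 17, 3, 8, 12]. Tests: 7 box, 1 leaf. Nearest: miss.

== RESULT ==
[0, 9, 5, 17, 3, 8, 12]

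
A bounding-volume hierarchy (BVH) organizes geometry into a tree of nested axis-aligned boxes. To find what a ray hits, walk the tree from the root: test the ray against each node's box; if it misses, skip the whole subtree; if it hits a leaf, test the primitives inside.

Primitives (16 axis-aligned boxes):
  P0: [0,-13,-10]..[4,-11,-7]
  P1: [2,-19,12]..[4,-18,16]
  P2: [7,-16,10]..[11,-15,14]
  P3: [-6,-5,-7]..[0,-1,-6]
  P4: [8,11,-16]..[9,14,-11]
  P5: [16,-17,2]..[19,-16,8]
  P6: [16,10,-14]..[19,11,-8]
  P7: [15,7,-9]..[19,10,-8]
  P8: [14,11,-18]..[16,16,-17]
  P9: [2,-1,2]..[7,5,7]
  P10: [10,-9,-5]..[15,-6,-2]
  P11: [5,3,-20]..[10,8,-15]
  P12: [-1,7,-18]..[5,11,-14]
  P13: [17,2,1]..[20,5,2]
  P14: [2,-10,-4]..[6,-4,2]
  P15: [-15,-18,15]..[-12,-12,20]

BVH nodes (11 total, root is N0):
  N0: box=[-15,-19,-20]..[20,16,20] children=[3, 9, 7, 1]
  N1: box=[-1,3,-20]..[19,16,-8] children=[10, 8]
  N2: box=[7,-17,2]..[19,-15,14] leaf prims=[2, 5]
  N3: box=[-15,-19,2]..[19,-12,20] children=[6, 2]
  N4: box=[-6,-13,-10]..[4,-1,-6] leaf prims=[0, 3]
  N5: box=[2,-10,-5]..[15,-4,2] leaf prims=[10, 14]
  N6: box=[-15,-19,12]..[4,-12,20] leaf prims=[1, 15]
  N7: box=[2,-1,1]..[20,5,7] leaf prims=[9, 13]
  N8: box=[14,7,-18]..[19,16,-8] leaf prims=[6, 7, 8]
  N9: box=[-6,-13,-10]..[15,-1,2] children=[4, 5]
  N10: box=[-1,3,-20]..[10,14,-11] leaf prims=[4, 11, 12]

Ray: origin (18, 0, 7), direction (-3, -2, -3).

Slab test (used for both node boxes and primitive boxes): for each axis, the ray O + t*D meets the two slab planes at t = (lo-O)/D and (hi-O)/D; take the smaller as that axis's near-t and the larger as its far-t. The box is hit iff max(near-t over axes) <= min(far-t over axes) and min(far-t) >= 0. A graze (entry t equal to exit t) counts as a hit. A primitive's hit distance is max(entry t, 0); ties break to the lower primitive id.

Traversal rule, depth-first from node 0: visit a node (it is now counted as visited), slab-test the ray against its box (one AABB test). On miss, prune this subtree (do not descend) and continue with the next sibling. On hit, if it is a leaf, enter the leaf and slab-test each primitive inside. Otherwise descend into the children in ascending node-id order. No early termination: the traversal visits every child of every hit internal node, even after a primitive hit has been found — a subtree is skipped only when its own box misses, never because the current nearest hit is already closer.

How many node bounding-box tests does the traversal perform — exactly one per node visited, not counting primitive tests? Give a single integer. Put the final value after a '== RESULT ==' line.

Traverse from the root:
N0 x:[-2/3,11] y:[-8,19/2] z:[-13/3,9] -> hit [-2/3,9], descend [1, 3, 7, 9]
  N1 x:[-1/3,19/3] y:[-8,-3/2] z:[5,9] -> miss, prune
  N3 x:[-1/3,11] y:[6,19/2] z:[-13/3,5/3] -> miss, prune
  N7 x:[-2/3,16/3] y:[-5/2,1/2] z:[0,2] -> hit [0,1/2] leaf, test {P9(miss), P13(miss)}
  N9 x:[1,8] y:[1/2,13/2] z:[5/3,17/3] -> hit [5/3,17/3], descend [4, 5]
    N4 x:[14/3,8] y:[1/2,13/2] z:[13/3,17/3] -> hit [14/3,17/3] leaf, test {P0@t=11/2, P3(miss)}
    N5 x:[1,16/3] y:[2,5] z:[5/3,4] -> hit [2,4] leaf, test {P10(miss), P14(miss)}

order=[0, 1, 3, 7, 9, 4, 5]  |boxes|=7  |leaves|=3  hit=P0

== RESULT ==
7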